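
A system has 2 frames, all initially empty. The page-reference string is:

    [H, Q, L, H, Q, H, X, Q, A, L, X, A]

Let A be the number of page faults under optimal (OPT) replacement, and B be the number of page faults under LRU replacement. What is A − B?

-3

Under OPT: F F F . F . F . F F . F → 8 faults.
Under LRU: F F F F F . F F F F F F → 11 faults.
A − B = 8 − 11 = -3.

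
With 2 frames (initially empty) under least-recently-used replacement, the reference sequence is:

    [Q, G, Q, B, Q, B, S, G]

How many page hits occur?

Q -> miss, frames (Q)
G -> miss, frames (Q G)
Q -> hit
B -> miss, evict G, frames (Q B)
Q -> hit
B -> hit
S -> miss, evict Q, frames (B S)
G -> miss, evict B, frames (S G)
Hits: 3.

3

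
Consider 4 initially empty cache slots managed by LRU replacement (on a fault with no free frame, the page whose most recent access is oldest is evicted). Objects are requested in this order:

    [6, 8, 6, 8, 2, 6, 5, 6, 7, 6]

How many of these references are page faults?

5

6 -> miss, frames [6]
8 -> miss, frames [6, 8]
6 -> hit
8 -> hit
2 -> miss, frames [6, 8, 2]
6 -> hit
5 -> miss, frames [8, 2, 6, 5]
6 -> hit
7 -> miss, evict 8, frames [2, 5, 6, 7]
6 -> hit
Page faults: 5.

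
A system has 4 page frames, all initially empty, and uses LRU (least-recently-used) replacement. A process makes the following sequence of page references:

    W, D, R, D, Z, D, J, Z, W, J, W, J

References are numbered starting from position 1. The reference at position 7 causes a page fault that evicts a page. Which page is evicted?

pos 1: W: fault, frames [W]
pos 2: D: fault, frames [W, D]
pos 3: R: fault, frames [W, D, R]
pos 4: D: hit
pos 5: Z: fault, frames [W, R, D, Z]
pos 6: D: hit
pos 7: J: fault, evict W, frames [R, Z, D, J]
At position 7, page W is evicted.

W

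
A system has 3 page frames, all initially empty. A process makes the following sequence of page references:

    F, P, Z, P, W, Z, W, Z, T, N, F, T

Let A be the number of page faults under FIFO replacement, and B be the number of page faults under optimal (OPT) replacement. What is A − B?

1

Under FIFO: F F F . F . . . F F F . → 7 faults.
Under OPT: F F F . F . . . F F . . → 6 faults.
A − B = 7 − 6 = 1.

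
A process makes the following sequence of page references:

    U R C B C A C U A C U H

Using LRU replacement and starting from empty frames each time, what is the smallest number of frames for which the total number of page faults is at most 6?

5

f=1: 12 faults
f=2: 10 faults
f=3: 7 faults
f=4: 7 faults
f=5: 6 faults
f=6: 6 faults
Smallest f with faults ≤ 6 is 5.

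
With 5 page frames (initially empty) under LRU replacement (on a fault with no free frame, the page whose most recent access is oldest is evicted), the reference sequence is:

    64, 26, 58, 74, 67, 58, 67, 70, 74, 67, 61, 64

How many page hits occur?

64 -> fault, frames [64]
26 -> fault, frames [64, 26]
58 -> fault, frames [64, 26, 58]
74 -> fault, frames [64, 26, 58, 74]
67 -> fault, frames [64, 26, 58, 74, 67]
58 -> hit
67 -> hit
70 -> fault, evict 64, frames [26, 74, 58, 67, 70]
74 -> hit
67 -> hit
61 -> fault, evict 26, frames [58, 70, 74, 67, 61]
64 -> fault, evict 58, frames [70, 74, 67, 61, 64]
Hits: 4.

4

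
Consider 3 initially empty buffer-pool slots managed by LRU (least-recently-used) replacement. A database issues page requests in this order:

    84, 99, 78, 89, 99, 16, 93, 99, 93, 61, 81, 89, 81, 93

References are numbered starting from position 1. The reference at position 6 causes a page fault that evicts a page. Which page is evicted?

pos 1: 84 -> fault, frames {84}
pos 2: 99 -> fault, frames {84,99}
pos 3: 78 -> fault, frames {84,99,78}
pos 4: 89 -> fault, evict 84, frames {99,78,89}
pos 5: 99 -> hit
pos 6: 16 -> fault, evict 78, frames {89,99,16}
At position 6, page 78 is evicted.

78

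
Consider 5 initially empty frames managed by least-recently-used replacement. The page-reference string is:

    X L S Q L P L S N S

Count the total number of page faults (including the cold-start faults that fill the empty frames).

X -> fault, frames [X]
L -> fault, frames [X, L]
S -> fault, frames [X, L, S]
Q -> fault, frames [X, L, S, Q]
L -> hit
P -> fault, frames [X, S, Q, L, P]
L -> hit
S -> hit
N -> fault, evict X, frames [Q, P, L, S, N]
S -> hit
Page faults: 6.

6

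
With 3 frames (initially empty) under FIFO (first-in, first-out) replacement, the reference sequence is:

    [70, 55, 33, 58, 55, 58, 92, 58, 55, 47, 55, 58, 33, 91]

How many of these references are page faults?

10

70: fault, frames {70}
55: fault, frames {70,55}
33: fault, frames {70,55,33}
58: fault, evict 70, frames {55,33,58}
55: hit
58: hit
92: fault, evict 55, frames {33,58,92}
58: hit
55: fault, evict 33, frames {58,92,55}
47: fault, evict 58, frames {92,55,47}
55: hit
58: fault, evict 92, frames {55,47,58}
33: fault, evict 55, frames {47,58,33}
91: fault, evict 47, frames {58,33,91}
Page faults: 10.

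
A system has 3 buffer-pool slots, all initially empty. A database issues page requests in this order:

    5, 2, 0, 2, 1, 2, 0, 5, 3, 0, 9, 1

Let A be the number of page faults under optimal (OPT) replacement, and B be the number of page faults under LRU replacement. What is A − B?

Under OPT: F F F . F . . F F . F . → 7 faults.
Under LRU: F F F . F . . F F . F F → 8 faults.
A − B = 7 − 8 = -1.

-1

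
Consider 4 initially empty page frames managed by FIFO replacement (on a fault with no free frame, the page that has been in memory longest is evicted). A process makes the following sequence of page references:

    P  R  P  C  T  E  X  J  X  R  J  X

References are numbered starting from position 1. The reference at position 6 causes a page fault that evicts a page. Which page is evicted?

pos 1: P → fault, frames {P}
pos 2: R → fault, frames {P,R}
pos 3: P → hit
pos 4: C → fault, frames {P,R,C}
pos 5: T → fault, frames {P,R,C,T}
pos 6: E → fault, evict P, frames {R,C,T,E}
At position 6, page P is evicted.

P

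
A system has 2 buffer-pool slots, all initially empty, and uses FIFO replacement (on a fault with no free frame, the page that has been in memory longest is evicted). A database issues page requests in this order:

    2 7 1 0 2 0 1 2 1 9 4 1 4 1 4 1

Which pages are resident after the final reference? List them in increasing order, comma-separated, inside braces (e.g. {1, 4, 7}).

{1, 4}

2 → fault, frames {2}
7 → fault, frames {2,7}
1 → fault, evict 2, frames {7,1}
0 → fault, evict 7, frames {1,0}
2 → fault, evict 1, frames {0,2}
0 → hit
1 → fault, evict 0, frames {2,1}
2 → hit
1 → hit
9 → fault, evict 2, frames {1,9}
4 → fault, evict 1, frames {9,4}
1 → fault, evict 9, frames {4,1}
4 → hit
1 → hit
4 → hit
1 → hit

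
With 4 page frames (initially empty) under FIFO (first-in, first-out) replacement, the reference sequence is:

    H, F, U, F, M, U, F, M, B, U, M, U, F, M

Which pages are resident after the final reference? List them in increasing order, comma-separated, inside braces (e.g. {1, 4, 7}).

H -> fault, frames (H)
F -> fault, frames (H F)
U -> fault, frames (H F U)
F -> hit
M -> fault, frames (H F U M)
U -> hit
F -> hit
M -> hit
B -> fault, evict H, frames (F U M B)
U -> hit
M -> hit
U -> hit
F -> hit
M -> hit

{B, F, M, U}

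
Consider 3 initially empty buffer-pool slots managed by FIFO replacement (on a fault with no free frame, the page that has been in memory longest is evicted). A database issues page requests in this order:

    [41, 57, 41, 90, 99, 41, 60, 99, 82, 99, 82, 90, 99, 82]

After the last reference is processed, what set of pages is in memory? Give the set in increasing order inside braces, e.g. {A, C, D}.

41: miss, frames [41]
57: miss, frames [41, 57]
41: hit
90: miss, frames [41, 57, 90]
99: miss, evict 41, frames [57, 90, 99]
41: miss, evict 57, frames [90, 99, 41]
60: miss, evict 90, frames [99, 41, 60]
99: hit
82: miss, evict 99, frames [41, 60, 82]
99: miss, evict 41, frames [60, 82, 99]
82: hit
90: miss, evict 60, frames [82, 99, 90]
99: hit
82: hit

{82, 90, 99}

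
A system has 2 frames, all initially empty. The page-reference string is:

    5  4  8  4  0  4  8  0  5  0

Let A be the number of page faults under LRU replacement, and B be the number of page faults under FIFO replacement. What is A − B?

Under LRU: F F F . F . F F F . → 7 faults.
Under FIFO: F F F . F F F F F . → 8 faults.
A − B = 7 − 8 = -1.

-1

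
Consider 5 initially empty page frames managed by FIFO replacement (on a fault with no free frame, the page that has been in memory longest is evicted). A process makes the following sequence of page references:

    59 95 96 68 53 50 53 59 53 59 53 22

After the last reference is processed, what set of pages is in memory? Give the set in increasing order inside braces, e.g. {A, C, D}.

{22, 50, 53, 59, 68}

59: fault, frames [59]
95: fault, frames [59, 95]
96: fault, frames [59, 95, 96]
68: fault, frames [59, 95, 96, 68]
53: fault, frames [59, 95, 96, 68, 53]
50: fault, evict 59, frames [95, 96, 68, 53, 50]
53: hit
59: fault, evict 95, frames [96, 68, 53, 50, 59]
53: hit
59: hit
53: hit
22: fault, evict 96, frames [68, 53, 50, 59, 22]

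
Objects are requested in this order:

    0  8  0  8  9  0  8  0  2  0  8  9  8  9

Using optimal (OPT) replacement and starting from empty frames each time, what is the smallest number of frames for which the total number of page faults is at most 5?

3

f=1: 14 faults
f=2: 7 faults
f=3: 5 faults
f=4: 4 faults
Smallest f with faults ≤ 5 is 3.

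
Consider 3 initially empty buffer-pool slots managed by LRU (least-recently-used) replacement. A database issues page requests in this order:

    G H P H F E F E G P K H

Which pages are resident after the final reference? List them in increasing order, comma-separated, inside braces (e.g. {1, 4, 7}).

G -> miss, frames {G}
H -> miss, frames {G,H}
P -> miss, frames {G,H,P}
H -> hit
F -> miss, evict G, frames {P,H,F}
E -> miss, evict P, frames {H,F,E}
F -> hit
E -> hit
G -> miss, evict H, frames {F,E,G}
P -> miss, evict F, frames {E,G,P}
K -> miss, evict E, frames {G,P,K}
H -> miss, evict G, frames {P,K,H}

{H, K, P}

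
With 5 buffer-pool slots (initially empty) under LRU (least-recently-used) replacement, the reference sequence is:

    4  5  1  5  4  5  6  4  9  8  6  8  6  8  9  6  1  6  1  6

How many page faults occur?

7

4: miss, frames {4}
5: miss, frames {4,5}
1: miss, frames {4,5,1}
5: hit
4: hit
5: hit
6: miss, frames {1,4,5,6}
4: hit
9: miss, frames {1,5,6,4,9}
8: miss, evict 1, frames {5,6,4,9,8}
6: hit
8: hit
6: hit
8: hit
9: hit
6: hit
1: miss, evict 5, frames {4,8,9,6,1}
6: hit
1: hit
6: hit
Page faults: 7.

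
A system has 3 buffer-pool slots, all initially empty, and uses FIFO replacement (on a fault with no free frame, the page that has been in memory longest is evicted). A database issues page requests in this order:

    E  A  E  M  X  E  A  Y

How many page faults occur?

7

E → miss, frames [E]
A → miss, frames [E, A]
E → hit
M → miss, frames [E, A, M]
X → miss, evict E, frames [A, M, X]
E → miss, evict A, frames [M, X, E]
A → miss, evict M, frames [X, E, A]
Y → miss, evict X, frames [E, A, Y]
Page faults: 7.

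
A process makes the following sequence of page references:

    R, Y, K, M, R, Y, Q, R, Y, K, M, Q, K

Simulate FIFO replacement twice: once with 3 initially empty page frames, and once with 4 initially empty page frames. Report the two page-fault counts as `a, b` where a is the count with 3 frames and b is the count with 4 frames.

9, 10

3 frames: F F F F F F F . . F F . . → 9 faults.
4 frames: F F F F . . F F F F F F . → 10 faults.
10 > 9: adding a frame increased faults — Belady's anomaly.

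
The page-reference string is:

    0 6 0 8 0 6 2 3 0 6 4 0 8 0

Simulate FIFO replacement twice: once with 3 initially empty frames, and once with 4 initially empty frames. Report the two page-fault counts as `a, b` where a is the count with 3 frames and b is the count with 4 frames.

3 frames: F F . F . . F F F F F . F F → 10 faults.
4 frames: F F . F . . F F F F F . F . → 9 faults.
9 < 10: adding a frame reduced faults, as is typical.

10, 9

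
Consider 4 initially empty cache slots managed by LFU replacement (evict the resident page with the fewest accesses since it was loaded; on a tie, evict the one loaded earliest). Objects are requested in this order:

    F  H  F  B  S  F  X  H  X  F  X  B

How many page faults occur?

F: fault, frames [F]
H: fault, frames [F, H]
F: hit
B: fault, frames [F, H, B]
S: fault, frames [F, H, B, S]
F: hit
X: fault, evict H, frames [F, B, S, X]
H: fault, evict B, frames [F, S, X, H]
X: hit
F: hit
X: hit
B: fault, evict S, frames [F, X, H, B]
Page faults: 7.

7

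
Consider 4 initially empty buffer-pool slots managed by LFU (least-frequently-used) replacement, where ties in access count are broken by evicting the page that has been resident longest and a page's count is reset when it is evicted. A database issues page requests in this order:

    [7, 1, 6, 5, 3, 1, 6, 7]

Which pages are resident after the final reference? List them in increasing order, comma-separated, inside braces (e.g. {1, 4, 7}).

7: miss, frames [7]
1: miss, frames [7, 1]
6: miss, frames [7, 1, 6]
5: miss, frames [7, 1, 6, 5]
3: miss, evict 7, frames [1, 6, 5, 3]
1: hit
6: hit
7: miss, evict 5, frames [1, 6, 3, 7]

{1, 3, 6, 7}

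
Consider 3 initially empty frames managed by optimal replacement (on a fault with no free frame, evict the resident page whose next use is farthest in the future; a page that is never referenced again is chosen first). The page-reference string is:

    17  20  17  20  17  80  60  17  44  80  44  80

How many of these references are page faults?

17: miss, frames (17)
20: miss, frames (17 20)
17: hit
20: hit
17: hit
80: miss, frames (17 20 80)
60: miss, evict 20, frames (17 80 60)
17: hit
44: miss, evict 60, frames (17 80 44)
80: hit
44: hit
80: hit
Page faults: 5.

5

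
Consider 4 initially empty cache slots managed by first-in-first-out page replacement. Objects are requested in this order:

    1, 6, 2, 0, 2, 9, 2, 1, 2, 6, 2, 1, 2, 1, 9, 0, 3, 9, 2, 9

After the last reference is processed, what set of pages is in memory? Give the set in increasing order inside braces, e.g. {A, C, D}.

1 → fault, frames {1}
6 → fault, frames {1,6}
2 → fault, frames {1,6,2}
0 → fault, frames {1,6,2,0}
2 → hit
9 → fault, evict 1, frames {6,2,0,9}
2 → hit
1 → fault, evict 6, frames {2,0,9,1}
2 → hit
6 → fault, evict 2, frames {0,9,1,6}
2 → fault, evict 0, frames {9,1,6,2}
1 → hit
2 → hit
1 → hit
9 → hit
0 → fault, evict 9, frames {1,6,2,0}
3 → fault, evict 1, frames {6,2,0,3}
9 → fault, evict 6, frames {2,0,3,9}
2 → hit
9 → hit

{0, 2, 3, 9}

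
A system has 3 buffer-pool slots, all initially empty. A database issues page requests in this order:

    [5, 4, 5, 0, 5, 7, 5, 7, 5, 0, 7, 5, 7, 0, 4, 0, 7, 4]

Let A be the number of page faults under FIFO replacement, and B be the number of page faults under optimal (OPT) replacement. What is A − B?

Under FIFO: F F . F . F F . . . . . . . F F F . → 8 faults.
Under OPT: F F . F . F . . . . . . . . F . . . → 5 faults.
A − B = 8 − 5 = 3.

3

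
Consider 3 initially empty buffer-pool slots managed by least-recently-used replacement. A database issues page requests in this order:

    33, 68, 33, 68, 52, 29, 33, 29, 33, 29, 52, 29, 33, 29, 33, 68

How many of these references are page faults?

6

33: fault, frames (33)
68: fault, frames (33 68)
33: hit
68: hit
52: fault, frames (33 68 52)
29: fault, evict 33, frames (68 52 29)
33: fault, evict 68, frames (52 29 33)
29: hit
33: hit
29: hit
52: hit
29: hit
33: hit
29: hit
33: hit
68: fault, evict 52, frames (29 33 68)
Page faults: 6.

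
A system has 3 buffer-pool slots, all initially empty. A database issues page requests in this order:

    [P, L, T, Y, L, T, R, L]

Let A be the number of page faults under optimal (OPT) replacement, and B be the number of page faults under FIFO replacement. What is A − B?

-1

Under OPT: F F F F . . F . → 5 faults.
Under FIFO: F F F F . . F F → 6 faults.
A − B = 5 − 6 = -1.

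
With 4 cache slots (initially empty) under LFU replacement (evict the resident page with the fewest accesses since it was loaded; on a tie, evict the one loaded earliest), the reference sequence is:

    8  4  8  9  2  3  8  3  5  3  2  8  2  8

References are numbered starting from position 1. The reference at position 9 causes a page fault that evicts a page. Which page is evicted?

pos 1: 8 → fault, frames (8)
pos 2: 4 → fault, frames (8 4)
pos 3: 8 → hit
pos 4: 9 → fault, frames (8 4 9)
pos 5: 2 → fault, frames (8 4 9 2)
pos 6: 3 → fault, evict 4, frames (8 9 2 3)
pos 7: 8 → hit
pos 8: 3 → hit
pos 9: 5 → fault, evict 9, frames (8 2 3 5)
At position 9, page 9 is evicted.

9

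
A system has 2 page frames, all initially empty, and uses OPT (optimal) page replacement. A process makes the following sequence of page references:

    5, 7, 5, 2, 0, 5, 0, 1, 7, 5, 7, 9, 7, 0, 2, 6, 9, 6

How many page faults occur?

5 -> fault, frames (5)
7 -> fault, frames (5 7)
5 -> hit
2 -> fault, evict 7, frames (5 2)
0 -> fault, evict 2, frames (5 0)
5 -> hit
0 -> hit
1 -> fault, evict 0, frames (5 1)
7 -> fault, evict 1, frames (5 7)
5 -> hit
7 -> hit
9 -> fault, evict 5, frames (7 9)
7 -> hit
0 -> fault, evict 7, frames (9 0)
2 -> fault, evict 0, frames (9 2)
6 -> fault, evict 2, frames (9 6)
9 -> hit
6 -> hit
Page faults: 10.

10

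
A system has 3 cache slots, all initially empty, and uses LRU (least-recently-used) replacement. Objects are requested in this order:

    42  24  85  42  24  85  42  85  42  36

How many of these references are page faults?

4

42: miss, frames {42}
24: miss, frames {42,24}
85: miss, frames {42,24,85}
42: hit
24: hit
85: hit
42: hit
85: hit
42: hit
36: miss, evict 24, frames {85,42,36}
Page faults: 4.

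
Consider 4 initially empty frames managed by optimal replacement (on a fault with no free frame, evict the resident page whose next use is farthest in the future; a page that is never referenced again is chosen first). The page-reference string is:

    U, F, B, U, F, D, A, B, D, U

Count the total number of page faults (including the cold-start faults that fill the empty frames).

U: miss, frames {U}
F: miss, frames {U,F}
B: miss, frames {U,F,B}
U: hit
F: hit
D: miss, frames {U,F,B,D}
A: miss, evict F, frames {U,B,D,A}
B: hit
D: hit
U: hit
Page faults: 5.

5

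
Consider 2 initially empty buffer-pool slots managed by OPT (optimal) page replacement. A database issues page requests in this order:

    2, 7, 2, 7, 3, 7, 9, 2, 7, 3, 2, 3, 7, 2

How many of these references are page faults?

7

2 → fault, frames {2}
7 → fault, frames {2,7}
2 → hit
7 → hit
3 → fault, evict 2, frames {7,3}
7 → hit
9 → fault, evict 3, frames {7,9}
2 → fault, evict 9, frames {7,2}
7 → hit
3 → fault, evict 7, frames {2,3}
2 → hit
3 → hit
7 → fault, evict 3, frames {2,7}
2 → hit
Page faults: 7.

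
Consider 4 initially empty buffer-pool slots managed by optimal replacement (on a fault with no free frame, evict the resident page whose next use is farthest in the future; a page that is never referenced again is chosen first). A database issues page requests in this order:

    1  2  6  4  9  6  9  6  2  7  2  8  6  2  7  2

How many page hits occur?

1 -> fault, frames (1)
2 -> fault, frames (1 2)
6 -> fault, frames (1 2 6)
4 -> fault, frames (1 2 6 4)
9 -> fault, evict 4, frames (1 2 6 9)
6 -> hit
9 -> hit
6 -> hit
2 -> hit
7 -> fault, evict 9, frames (1 2 6 7)
2 -> hit
8 -> fault, evict 1, frames (2 6 7 8)
6 -> hit
2 -> hit
7 -> hit
2 -> hit
Hits: 9.

9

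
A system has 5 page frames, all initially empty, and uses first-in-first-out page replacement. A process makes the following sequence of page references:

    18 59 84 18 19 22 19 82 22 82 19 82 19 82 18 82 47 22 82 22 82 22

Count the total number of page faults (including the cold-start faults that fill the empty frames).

8

18: miss, frames (18)
59: miss, frames (18 59)
84: miss, frames (18 59 84)
18: hit
19: miss, frames (18 59 84 19)
22: miss, frames (18 59 84 19 22)
19: hit
82: miss, evict 18, frames (59 84 19 22 82)
22: hit
82: hit
19: hit
82: hit
19: hit
82: hit
18: miss, evict 59, frames (84 19 22 82 18)
82: hit
47: miss, evict 84, frames (19 22 82 18 47)
22: hit
82: hit
22: hit
82: hit
22: hit
Page faults: 8.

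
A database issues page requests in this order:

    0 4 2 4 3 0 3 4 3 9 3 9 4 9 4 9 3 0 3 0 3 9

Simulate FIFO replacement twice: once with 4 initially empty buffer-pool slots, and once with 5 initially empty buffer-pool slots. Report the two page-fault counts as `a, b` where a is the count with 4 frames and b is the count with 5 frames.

4 frames: F F F . F . . . . F . . . . . . . F . . . . → 6 faults.
5 frames: F F F . F . . . . F . . . . . . . . . . . . → 5 faults.
5 < 6: adding a frame reduced faults, as is typical.

6, 5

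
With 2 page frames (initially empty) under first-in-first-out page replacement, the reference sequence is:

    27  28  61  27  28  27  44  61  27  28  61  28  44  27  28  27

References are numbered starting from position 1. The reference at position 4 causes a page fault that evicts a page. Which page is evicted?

pos 1: 27: miss, frames [27]
pos 2: 28: miss, frames [27, 28]
pos 3: 61: miss, evict 27, frames [28, 61]
pos 4: 27: miss, evict 28, frames [61, 27]
At position 4, page 28 is evicted.

28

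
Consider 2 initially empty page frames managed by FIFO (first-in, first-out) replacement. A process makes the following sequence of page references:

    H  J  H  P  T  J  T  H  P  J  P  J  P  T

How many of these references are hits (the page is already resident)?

H -> miss, frames {H}
J -> miss, frames {H,J}
H -> hit
P -> miss, evict H, frames {J,P}
T -> miss, evict J, frames {P,T}
J -> miss, evict P, frames {T,J}
T -> hit
H -> miss, evict T, frames {J,H}
P -> miss, evict J, frames {H,P}
J -> miss, evict H, frames {P,J}
P -> hit
J -> hit
P -> hit
T -> miss, evict P, frames {J,T}
Hits: 5.

5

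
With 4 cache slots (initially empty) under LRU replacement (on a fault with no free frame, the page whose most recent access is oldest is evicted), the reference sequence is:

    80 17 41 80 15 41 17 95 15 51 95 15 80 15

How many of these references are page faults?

7

80 -> miss, frames (80)
17 -> miss, frames (80 17)
41 -> miss, frames (80 17 41)
80 -> hit
15 -> miss, frames (17 41 80 15)
41 -> hit
17 -> hit
95 -> miss, evict 80, frames (15 41 17 95)
15 -> hit
51 -> miss, evict 41, frames (17 95 15 51)
95 -> hit
15 -> hit
80 -> miss, evict 17, frames (51 95 15 80)
15 -> hit
Page faults: 7.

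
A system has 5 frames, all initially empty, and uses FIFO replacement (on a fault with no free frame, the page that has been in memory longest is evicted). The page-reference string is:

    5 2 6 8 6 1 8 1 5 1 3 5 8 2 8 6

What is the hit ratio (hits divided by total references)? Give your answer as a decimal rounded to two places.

5: fault, frames [5]
2: fault, frames [5, 2]
6: fault, frames [5, 2, 6]
8: fault, frames [5, 2, 6, 8]
6: hit
1: fault, frames [5, 2, 6, 8, 1]
8: hit
1: hit
5: hit
1: hit
3: fault, evict 5, frames [2, 6, 8, 1, 3]
5: fault, evict 2, frames [6, 8, 1, 3, 5]
8: hit
2: fault, evict 6, frames [8, 1, 3, 5, 2]
8: hit
6: fault, evict 8, frames [1, 3, 5, 2, 6]
Hits: 7 of 16 references → 7/16 = 0.4375.

0.44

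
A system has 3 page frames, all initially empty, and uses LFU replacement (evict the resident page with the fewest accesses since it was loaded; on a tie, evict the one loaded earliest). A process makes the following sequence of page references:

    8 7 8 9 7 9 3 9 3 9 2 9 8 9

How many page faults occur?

8 -> miss, frames {8}
7 -> miss, frames {8,7}
8 -> hit
9 -> miss, frames {8,7,9}
7 -> hit
9 -> hit
3 -> miss, evict 8, frames {7,9,3}
9 -> hit
3 -> hit
9 -> hit
2 -> miss, evict 7, frames {9,3,2}
9 -> hit
8 -> miss, evict 2, frames {9,3,8}
9 -> hit
Page faults: 6.

6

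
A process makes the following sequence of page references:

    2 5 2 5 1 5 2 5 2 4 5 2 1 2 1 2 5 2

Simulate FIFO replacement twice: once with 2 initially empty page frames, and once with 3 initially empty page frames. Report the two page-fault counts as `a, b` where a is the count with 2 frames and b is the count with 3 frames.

2 frames: F F . . F . F F . F . F F . . . F F → 10 faults.
3 frames: F F . . F . . . . F . F . . . . F . → 6 faults.
6 < 10: adding a frame reduced faults, as is typical.

10, 6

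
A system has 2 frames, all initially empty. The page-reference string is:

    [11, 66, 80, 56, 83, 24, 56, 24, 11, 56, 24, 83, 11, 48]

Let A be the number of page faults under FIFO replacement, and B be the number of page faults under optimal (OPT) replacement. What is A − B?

2

Under FIFO: F F F F F F F . F . F F F F → 12 faults.
Under OPT: F F F F F F . . F . F F . F → 10 faults.
A − B = 12 − 10 = 2.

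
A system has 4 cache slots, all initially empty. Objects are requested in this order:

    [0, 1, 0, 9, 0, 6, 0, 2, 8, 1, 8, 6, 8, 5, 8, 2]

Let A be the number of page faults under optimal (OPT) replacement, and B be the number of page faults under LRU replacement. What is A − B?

-3

Under OPT: F F . F . F . F F . . . . F . . → 7 faults.
Under LRU: F F . F . F . F F F . F . F . F → 10 faults.
A − B = 7 − 10 = -3.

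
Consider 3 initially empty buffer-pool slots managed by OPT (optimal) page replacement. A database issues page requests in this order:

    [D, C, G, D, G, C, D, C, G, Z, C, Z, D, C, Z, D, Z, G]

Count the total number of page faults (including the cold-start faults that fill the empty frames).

D -> miss, frames {D}
C -> miss, frames {D,C}
G -> miss, frames {D,C,G}
D -> hit
G -> hit
C -> hit
D -> hit
C -> hit
G -> hit
Z -> miss, evict G, frames {D,C,Z}
C -> hit
Z -> hit
D -> hit
C -> hit
Z -> hit
D -> hit
Z -> hit
G -> miss, evict Z, frames {D,C,G}
Page faults: 5.

5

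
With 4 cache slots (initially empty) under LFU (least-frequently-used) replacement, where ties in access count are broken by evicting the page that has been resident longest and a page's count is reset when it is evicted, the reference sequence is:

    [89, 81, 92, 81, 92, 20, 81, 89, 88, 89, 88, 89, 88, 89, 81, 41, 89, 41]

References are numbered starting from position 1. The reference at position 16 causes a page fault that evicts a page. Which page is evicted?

pos 1: 89: fault, frames {89}
pos 2: 81: fault, frames {89,81}
pos 3: 92: fault, frames {89,81,92}
pos 4: 81: hit
pos 5: 92: hit
pos 6: 20: fault, frames {89,81,92,20}
pos 7: 81: hit
pos 8: 89: hit
pos 9: 88: fault, evict 20, frames {89,81,92,88}
pos 10: 89: hit
pos 11: 88: hit
pos 12: 89: hit
pos 13: 88: hit
pos 14: 89: hit
pos 15: 81: hit
pos 16: 41: fault, evict 92, frames {89,81,88,41}
At position 16, page 92 is evicted.

92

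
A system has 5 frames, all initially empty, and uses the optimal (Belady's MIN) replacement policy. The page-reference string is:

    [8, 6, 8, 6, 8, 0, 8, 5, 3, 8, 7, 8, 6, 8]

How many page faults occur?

8 -> miss, frames {8}
6 -> miss, frames {8,6}
8 -> hit
6 -> hit
8 -> hit
0 -> miss, frames {8,6,0}
8 -> hit
5 -> miss, frames {8,6,0,5}
3 -> miss, frames {8,6,0,5,3}
8 -> hit
7 -> miss, evict 3, frames {8,6,0,5,7}
8 -> hit
6 -> hit
8 -> hit
Page faults: 6.

6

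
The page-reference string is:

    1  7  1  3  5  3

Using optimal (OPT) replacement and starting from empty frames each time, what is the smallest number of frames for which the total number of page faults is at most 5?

f=1: 6 faults
f=2: 4 faults
f=3: 4 faults
f=4: 4 faults
Smallest f with faults ≤ 5 is 2.

2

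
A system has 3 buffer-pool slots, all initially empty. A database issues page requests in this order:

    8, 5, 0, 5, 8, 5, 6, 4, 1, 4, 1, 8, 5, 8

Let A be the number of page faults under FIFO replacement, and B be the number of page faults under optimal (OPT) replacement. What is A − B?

Under FIFO: F F F . . . F F F . . F F . → 8 faults.
Under OPT: F F F . . . F F F . . . F . → 7 faults.
A − B = 8 − 7 = 1.

1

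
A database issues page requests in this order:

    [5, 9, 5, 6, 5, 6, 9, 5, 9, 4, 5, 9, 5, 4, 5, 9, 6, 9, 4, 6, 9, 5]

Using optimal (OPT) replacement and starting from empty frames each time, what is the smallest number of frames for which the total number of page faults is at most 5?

4

f=1: 22 faults
f=2: 12 faults
f=3: 6 faults
f=4: 4 faults
Smallest f with faults ≤ 5 is 4.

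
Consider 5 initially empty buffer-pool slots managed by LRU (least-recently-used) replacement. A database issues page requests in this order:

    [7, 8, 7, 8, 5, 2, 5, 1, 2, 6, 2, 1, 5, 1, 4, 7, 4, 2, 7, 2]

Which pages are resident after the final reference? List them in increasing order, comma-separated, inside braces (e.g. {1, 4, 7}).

{1, 2, 4, 5, 7}

7 → miss, frames [7]
8 → miss, frames [7, 8]
7 → hit
8 → hit
5 → miss, frames [7, 8, 5]
2 → miss, frames [7, 8, 5, 2]
5 → hit
1 → miss, frames [7, 8, 2, 5, 1]
2 → hit
6 → miss, evict 7, frames [8, 5, 1, 2, 6]
2 → hit
1 → hit
5 → hit
1 → hit
4 → miss, evict 8, frames [6, 2, 5, 1, 4]
7 → miss, evict 6, frames [2, 5, 1, 4, 7]
4 → hit
2 → hit
7 → hit
2 → hit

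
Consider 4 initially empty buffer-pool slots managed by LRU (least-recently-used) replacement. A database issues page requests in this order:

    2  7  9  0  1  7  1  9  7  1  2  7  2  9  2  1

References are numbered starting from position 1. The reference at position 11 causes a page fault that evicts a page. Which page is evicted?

0

pos 1: 2: miss, frames {2}
pos 2: 7: miss, frames {2,7}
pos 3: 9: miss, frames {2,7,9}
pos 4: 0: miss, frames {2,7,9,0}
pos 5: 1: miss, evict 2, frames {7,9,0,1}
pos 6: 7: hit
pos 7: 1: hit
pos 8: 9: hit
pos 9: 7: hit
pos 10: 1: hit
pos 11: 2: miss, evict 0, frames {9,7,1,2}
At position 11, page 0 is evicted.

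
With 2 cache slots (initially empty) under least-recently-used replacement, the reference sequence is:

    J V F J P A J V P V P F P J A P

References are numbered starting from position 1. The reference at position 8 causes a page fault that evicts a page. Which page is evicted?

A

pos 1: J: fault, frames (J)
pos 2: V: fault, frames (J V)
pos 3: F: fault, evict J, frames (V F)
pos 4: J: fault, evict V, frames (F J)
pos 5: P: fault, evict F, frames (J P)
pos 6: A: fault, evict J, frames (P A)
pos 7: J: fault, evict P, frames (A J)
pos 8: V: fault, evict A, frames (J V)
At position 8, page A is evicted.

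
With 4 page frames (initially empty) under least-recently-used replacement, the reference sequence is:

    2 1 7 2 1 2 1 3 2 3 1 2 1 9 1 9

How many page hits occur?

2 → fault, frames {2}
1 → fault, frames {2,1}
7 → fault, frames {2,1,7}
2 → hit
1 → hit
2 → hit
1 → hit
3 → fault, frames {7,2,1,3}
2 → hit
3 → hit
1 → hit
2 → hit
1 → hit
9 → fault, evict 7, frames {3,2,1,9}
1 → hit
9 → hit
Hits: 11.

11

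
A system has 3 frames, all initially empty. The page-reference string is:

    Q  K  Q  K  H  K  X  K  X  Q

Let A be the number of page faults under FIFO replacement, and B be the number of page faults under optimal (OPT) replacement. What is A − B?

Under FIFO: F F . . F . F . . F → 5 faults.
Under OPT: F F . . F . F . . . → 4 faults.
A − B = 5 − 4 = 1.

1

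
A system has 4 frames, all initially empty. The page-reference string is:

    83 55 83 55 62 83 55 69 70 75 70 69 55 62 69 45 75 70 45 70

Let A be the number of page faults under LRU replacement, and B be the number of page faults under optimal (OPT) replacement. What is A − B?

2

Under LRU: F F . . F . . F F F . . . F . F F F . . → 10 faults.
Under OPT: F F . . F . . F F F . . . F . F . . . . → 8 faults.
A − B = 10 − 8 = 2.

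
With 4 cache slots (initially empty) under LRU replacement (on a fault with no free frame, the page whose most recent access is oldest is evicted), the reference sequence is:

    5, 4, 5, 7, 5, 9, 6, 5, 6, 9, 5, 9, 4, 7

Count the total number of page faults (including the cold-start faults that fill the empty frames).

5 -> fault, frames [5]
4 -> fault, frames [5, 4]
5 -> hit
7 -> fault, frames [4, 5, 7]
5 -> hit
9 -> fault, frames [4, 7, 5, 9]
6 -> fault, evict 4, frames [7, 5, 9, 6]
5 -> hit
6 -> hit
9 -> hit
5 -> hit
9 -> hit
4 -> fault, evict 7, frames [6, 5, 9, 4]
7 -> fault, evict 6, frames [5, 9, 4, 7]
Page faults: 7.

7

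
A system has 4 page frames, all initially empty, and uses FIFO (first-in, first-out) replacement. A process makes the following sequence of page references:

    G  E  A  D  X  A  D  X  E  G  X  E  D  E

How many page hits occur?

G -> fault, frames [G]
E -> fault, frames [G, E]
A -> fault, frames [G, E, A]
D -> fault, frames [G, E, A, D]
X -> fault, evict G, frames [E, A, D, X]
A -> hit
D -> hit
X -> hit
E -> hit
G -> fault, evict E, frames [A, D, X, G]
X -> hit
E -> fault, evict A, frames [D, X, G, E]
D -> hit
E -> hit
Hits: 7.

7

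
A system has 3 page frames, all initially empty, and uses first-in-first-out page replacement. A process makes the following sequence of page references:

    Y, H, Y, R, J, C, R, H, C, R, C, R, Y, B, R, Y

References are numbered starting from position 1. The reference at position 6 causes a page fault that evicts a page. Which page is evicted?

H

pos 1: Y: miss, frames {Y}
pos 2: H: miss, frames {Y,H}
pos 3: Y: hit
pos 4: R: miss, frames {Y,H,R}
pos 5: J: miss, evict Y, frames {H,R,J}
pos 6: C: miss, evict H, frames {R,J,C}
At position 6, page H is evicted.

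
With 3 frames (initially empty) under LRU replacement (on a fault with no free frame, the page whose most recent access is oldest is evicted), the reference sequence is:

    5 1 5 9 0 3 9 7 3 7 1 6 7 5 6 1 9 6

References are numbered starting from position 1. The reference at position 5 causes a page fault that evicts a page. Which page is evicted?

pos 1: 5 → fault, frames [5]
pos 2: 1 → fault, frames [5, 1]
pos 3: 5 → hit
pos 4: 9 → fault, frames [1, 5, 9]
pos 5: 0 → fault, evict 1, frames [5, 9, 0]
At position 5, page 1 is evicted.

1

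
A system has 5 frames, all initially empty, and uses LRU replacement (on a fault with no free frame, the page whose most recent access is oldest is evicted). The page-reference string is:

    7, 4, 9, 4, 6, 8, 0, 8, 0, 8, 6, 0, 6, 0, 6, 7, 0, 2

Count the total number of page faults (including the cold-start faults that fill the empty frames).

7 -> miss, frames [7]
4 -> miss, frames [7, 4]
9 -> miss, frames [7, 4, 9]
4 -> hit
6 -> miss, frames [7, 9, 4, 6]
8 -> miss, frames [7, 9, 4, 6, 8]
0 -> miss, evict 7, frames [9, 4, 6, 8, 0]
8 -> hit
0 -> hit
8 -> hit
6 -> hit
0 -> hit
6 -> hit
0 -> hit
6 -> hit
7 -> miss, evict 9, frames [4, 8, 0, 6, 7]
0 -> hit
2 -> miss, evict 4, frames [8, 6, 7, 0, 2]
Page faults: 8.

8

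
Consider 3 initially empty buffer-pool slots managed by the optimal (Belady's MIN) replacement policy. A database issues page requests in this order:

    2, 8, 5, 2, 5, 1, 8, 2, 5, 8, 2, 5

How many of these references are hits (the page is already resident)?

7

2: fault, frames (2)
8: fault, frames (2 8)
5: fault, frames (2 8 5)
2: hit
5: hit
1: fault, evict 5, frames (2 8 1)
8: hit
2: hit
5: fault, evict 1, frames (2 8 5)
8: hit
2: hit
5: hit
Hits: 7.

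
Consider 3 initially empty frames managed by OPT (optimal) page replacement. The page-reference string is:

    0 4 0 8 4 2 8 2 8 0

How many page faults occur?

4

0 -> miss, frames (0)
4 -> miss, frames (0 4)
0 -> hit
8 -> miss, frames (0 4 8)
4 -> hit
2 -> miss, evict 4, frames (0 8 2)
8 -> hit
2 -> hit
8 -> hit
0 -> hit
Page faults: 4.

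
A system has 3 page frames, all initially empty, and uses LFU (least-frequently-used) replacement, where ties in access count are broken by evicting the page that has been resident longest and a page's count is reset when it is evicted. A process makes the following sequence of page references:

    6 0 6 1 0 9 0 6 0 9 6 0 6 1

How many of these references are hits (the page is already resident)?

6 -> fault, frames (6)
0 -> fault, frames (6 0)
6 -> hit
1 -> fault, frames (6 0 1)
0 -> hit
9 -> fault, evict 1, frames (6 0 9)
0 -> hit
6 -> hit
0 -> hit
9 -> hit
6 -> hit
0 -> hit
6 -> hit
1 -> fault, evict 9, frames (6 0 1)
Hits: 9.

9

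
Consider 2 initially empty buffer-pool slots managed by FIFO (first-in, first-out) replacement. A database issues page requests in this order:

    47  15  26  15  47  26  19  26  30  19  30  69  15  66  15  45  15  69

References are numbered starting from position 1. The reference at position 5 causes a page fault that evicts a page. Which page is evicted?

15

pos 1: 47 → fault, frames {47}
pos 2: 15 → fault, frames {47,15}
pos 3: 26 → fault, evict 47, frames {15,26}
pos 4: 15 → hit
pos 5: 47 → fault, evict 15, frames {26,47}
At position 5, page 15 is evicted.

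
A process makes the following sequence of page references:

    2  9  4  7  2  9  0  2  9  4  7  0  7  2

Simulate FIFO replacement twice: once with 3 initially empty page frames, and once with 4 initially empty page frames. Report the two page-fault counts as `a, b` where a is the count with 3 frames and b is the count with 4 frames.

3 frames: F F F F F F F . . F F . . F → 10 faults.
4 frames: F F F F . . F F F F F F . F → 11 faults.
11 > 10: adding a frame increased faults — Belady's anomaly.

10, 11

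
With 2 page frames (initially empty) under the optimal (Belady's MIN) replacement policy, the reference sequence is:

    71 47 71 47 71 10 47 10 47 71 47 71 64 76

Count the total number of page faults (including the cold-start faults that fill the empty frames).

6

71: miss, frames (71)
47: miss, frames (71 47)
71: hit
47: hit
71: hit
10: miss, evict 71, frames (47 10)
47: hit
10: hit
47: hit
71: miss, evict 10, frames (47 71)
47: hit
71: hit
64: miss, evict 71, frames (47 64)
76: miss, evict 64, frames (47 76)
Page faults: 6.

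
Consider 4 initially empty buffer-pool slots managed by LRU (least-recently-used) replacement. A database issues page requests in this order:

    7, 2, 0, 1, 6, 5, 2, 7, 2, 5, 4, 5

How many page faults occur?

7 -> miss, frames [7]
2 -> miss, frames [7, 2]
0 -> miss, frames [7, 2, 0]
1 -> miss, frames [7, 2, 0, 1]
6 -> miss, evict 7, frames [2, 0, 1, 6]
5 -> miss, evict 2, frames [0, 1, 6, 5]
2 -> miss, evict 0, frames [1, 6, 5, 2]
7 -> miss, evict 1, frames [6, 5, 2, 7]
2 -> hit
5 -> hit
4 -> miss, evict 6, frames [7, 2, 5, 4]
5 -> hit
Page faults: 9.

9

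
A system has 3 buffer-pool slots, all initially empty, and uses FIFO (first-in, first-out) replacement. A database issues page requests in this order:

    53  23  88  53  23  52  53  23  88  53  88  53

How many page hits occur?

53 → miss, frames [53]
23 → miss, frames [53, 23]
88 → miss, frames [53, 23, 88]
53 → hit
23 → hit
52 → miss, evict 53, frames [23, 88, 52]
53 → miss, evict 23, frames [88, 52, 53]
23 → miss, evict 88, frames [52, 53, 23]
88 → miss, evict 52, frames [53, 23, 88]
53 → hit
88 → hit
53 → hit
Hits: 5.

5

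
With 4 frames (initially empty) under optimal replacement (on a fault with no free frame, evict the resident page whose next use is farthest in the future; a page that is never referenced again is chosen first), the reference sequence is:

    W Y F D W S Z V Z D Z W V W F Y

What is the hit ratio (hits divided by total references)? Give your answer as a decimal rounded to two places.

0.44

W: fault, frames [W]
Y: fault, frames [W, Y]
F: fault, frames [W, Y, F]
D: fault, frames [W, Y, F, D]
W: hit
S: fault, evict Y, frames [W, F, D, S]
Z: fault, evict S, frames [W, F, D, Z]
V: fault, evict F, frames [W, D, Z, V]
Z: hit
D: hit
Z: hit
W: hit
V: hit
W: hit
F: fault, evict V, frames [W, D, Z, F]
Y: fault, evict F, frames [W, D, Z, Y]
Hits: 7 of 16 references → 7/16 = 0.4375.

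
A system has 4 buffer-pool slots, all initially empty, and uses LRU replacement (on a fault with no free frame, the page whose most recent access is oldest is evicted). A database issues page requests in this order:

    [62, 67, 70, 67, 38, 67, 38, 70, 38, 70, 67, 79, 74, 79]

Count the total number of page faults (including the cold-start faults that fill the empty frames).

62 → fault, frames (62)
67 → fault, frames (62 67)
70 → fault, frames (62 67 70)
67 → hit
38 → fault, frames (62 70 67 38)
67 → hit
38 → hit
70 → hit
38 → hit
70 → hit
67 → hit
79 → fault, evict 62, frames (38 70 67 79)
74 → fault, evict 38, frames (70 67 79 74)
79 → hit
Page faults: 6.

6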